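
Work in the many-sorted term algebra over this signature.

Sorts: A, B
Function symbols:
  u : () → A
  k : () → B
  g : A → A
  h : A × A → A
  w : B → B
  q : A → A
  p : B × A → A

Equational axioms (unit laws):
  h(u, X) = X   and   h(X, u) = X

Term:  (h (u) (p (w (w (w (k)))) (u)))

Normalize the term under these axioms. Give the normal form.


normal form = (p (w (w (w (k)))) (u))

1. (h (u) (p (w (w (w (k)))) (u)))  →  (p (w (w (w (k)))) (u))


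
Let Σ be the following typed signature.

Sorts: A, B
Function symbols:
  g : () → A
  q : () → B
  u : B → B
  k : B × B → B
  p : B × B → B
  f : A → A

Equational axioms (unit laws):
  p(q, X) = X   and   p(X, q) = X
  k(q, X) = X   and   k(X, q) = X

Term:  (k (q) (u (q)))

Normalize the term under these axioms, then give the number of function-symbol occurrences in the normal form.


1. (k (q) (u (q)))  →  (u (q))
normal form: (u (q))

size = 2


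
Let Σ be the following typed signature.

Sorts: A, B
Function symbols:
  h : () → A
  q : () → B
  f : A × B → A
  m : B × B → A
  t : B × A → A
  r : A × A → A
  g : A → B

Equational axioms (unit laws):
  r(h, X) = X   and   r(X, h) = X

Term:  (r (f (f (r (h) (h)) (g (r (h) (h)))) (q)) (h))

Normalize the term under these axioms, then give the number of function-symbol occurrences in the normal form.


size = 6

1. (r (f (f (r (h) (h)) (g (r (h) (h)))) (q)) (h))  →  (f (f (r (h) (h)) (g (r (h) (h)))) (q))
2. (f (f (r (h) (h)) (g (r (h) (h)))) (q))  →  (f (f (h) (g (r (h) (h)))) (q))
3. (f (f (h) (g (r (h) (h)))) (q))  →  (f (f (h) (g (h))) (q))
normal form: (f (f (h) (g (h))) (q))


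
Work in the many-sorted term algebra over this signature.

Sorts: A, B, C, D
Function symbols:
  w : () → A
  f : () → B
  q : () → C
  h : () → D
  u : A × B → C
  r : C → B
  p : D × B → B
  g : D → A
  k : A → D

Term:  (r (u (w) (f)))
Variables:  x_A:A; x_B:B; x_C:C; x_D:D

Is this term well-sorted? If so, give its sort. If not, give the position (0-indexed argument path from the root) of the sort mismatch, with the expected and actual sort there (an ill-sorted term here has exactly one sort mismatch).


    (w) : A
    (f) : B
  (u (w) (f)) : C
(r (u (w) (f))) : B

well-sorted; sort = B


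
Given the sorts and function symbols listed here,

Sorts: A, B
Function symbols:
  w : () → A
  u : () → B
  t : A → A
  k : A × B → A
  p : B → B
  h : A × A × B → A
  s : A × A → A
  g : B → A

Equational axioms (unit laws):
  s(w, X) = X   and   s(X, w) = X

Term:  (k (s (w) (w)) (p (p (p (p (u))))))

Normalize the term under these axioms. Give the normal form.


1. (k (s (w) (w)) (p (p (p (p (u))))))  →  (k (w) (p (p (p (p (u))))))

normal form = (k (w) (p (p (p (p (u))))))


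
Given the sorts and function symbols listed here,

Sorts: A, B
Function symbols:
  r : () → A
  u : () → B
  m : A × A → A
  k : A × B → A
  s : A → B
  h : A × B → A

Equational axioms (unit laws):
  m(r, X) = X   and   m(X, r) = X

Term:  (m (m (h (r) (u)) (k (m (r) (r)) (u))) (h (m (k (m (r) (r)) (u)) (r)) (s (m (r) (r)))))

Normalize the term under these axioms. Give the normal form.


normal form = (m (m (h (r) (u)) (k (r) (u))) (h (k (r) (u)) (s (r))))

1. (m (m (h (r) (u)) (k (m (r) (r)) (u))) (h (m (k (m (r) (r)) (u)) (r)) (s (m (r) (r)))))  →  (m (m (h (r) (u)) (k (r) (u))) (h (m (k (m (r) (r)) (u)) (r)) (s (m (r) (r)))))
2. (m (m (h (r) (u)) (k (r) (u))) (h (m (k (m (r) (r)) (u)) (r)) (s (m (r) (r)))))  →  (m (m (h (r) (u)) (k (r) (u))) (h (k (m (r) (r)) (u)) (s (m (r) (r)))))
3. (m (m (h (r) (u)) (k (r) (u))) (h (k (m (r) (r)) (u)) (s (m (r) (r)))))  →  (m (m (h (r) (u)) (k (r) (u))) (h (k (r) (u)) (s (m (r) (r)))))
4. (m (m (h (r) (u)) (k (r) (u))) (h (k (r) (u)) (s (m (r) (r)))))  →  (m (m (h (r) (u)) (k (r) (u))) (h (k (r) (u)) (s (r))))


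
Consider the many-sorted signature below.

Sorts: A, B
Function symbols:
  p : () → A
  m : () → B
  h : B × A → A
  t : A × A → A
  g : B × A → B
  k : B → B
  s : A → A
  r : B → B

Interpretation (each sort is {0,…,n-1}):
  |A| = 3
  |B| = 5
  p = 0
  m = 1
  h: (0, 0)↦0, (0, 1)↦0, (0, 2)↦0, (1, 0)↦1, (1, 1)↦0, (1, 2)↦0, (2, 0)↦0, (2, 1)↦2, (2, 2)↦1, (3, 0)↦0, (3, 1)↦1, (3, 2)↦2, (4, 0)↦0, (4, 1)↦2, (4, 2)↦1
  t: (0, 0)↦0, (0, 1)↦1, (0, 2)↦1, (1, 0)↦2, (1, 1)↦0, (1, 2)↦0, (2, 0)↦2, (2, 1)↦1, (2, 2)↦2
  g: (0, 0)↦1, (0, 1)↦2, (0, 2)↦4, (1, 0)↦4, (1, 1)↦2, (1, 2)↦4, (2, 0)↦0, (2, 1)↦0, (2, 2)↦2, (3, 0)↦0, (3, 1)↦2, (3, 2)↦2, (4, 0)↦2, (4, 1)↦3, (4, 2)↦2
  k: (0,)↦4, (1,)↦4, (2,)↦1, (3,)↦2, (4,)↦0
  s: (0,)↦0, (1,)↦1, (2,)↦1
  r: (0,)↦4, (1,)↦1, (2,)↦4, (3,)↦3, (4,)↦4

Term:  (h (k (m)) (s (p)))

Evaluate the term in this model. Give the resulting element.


value = 0

  m = 1
  (k (m)) = k(1,) = 4
  p = 0
  (s (p)) = s(0,) = 0
  (h (k (m)) (s (p))) = h(4, 0) = 0


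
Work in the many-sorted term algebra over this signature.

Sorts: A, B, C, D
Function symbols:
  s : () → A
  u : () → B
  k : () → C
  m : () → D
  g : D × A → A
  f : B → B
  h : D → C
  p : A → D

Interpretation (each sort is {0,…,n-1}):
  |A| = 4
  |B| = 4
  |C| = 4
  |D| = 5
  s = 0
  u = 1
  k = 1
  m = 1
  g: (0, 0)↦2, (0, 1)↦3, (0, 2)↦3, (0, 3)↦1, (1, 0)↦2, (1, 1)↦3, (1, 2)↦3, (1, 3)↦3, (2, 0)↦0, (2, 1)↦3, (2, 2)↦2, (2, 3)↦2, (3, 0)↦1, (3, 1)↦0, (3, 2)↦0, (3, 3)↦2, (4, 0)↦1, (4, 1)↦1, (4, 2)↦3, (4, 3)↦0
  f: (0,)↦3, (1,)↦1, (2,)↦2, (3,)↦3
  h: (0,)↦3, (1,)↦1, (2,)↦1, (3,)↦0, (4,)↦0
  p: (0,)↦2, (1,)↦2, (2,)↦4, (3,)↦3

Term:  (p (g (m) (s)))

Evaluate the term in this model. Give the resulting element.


  m = 1
  s = 0
  (g (m) (s)) = g(1, 0) = 2
  (p (g (m) (s))) = p(2,) = 4

value = 4


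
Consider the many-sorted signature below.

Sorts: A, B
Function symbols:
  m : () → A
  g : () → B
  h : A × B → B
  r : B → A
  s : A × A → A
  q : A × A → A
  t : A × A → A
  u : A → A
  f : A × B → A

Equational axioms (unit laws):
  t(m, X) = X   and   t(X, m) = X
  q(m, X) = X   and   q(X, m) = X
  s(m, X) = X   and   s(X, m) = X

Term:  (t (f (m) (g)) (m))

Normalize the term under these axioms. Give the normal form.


1. (t (f (m) (g)) (m))  →  (f (m) (g))

normal form = (f (m) (g))


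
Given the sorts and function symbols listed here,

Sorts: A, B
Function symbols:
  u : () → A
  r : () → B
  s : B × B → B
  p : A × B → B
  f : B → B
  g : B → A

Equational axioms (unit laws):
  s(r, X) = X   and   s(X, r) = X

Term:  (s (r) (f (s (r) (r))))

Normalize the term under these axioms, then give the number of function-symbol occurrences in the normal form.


size = 2

1. (s (r) (f (s (r) (r))))  →  (f (s (r) (r)))
2. (f (s (r) (r)))  →  (f (r))
normal form: (f (r))


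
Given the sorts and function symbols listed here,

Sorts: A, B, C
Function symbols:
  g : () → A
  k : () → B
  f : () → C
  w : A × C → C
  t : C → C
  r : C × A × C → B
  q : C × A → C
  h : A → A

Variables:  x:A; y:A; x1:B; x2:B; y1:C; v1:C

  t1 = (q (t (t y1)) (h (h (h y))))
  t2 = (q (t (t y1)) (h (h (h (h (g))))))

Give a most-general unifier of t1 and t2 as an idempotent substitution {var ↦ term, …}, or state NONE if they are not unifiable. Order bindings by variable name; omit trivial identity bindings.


{y ↦ (h (g))}


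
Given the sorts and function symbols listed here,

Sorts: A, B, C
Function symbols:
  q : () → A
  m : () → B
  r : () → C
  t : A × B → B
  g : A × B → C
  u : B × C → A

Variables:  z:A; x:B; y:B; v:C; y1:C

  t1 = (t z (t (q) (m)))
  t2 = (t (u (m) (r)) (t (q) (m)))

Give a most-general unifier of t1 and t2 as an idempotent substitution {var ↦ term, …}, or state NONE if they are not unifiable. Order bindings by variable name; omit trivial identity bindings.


{z ↦ (u (m) (r))}


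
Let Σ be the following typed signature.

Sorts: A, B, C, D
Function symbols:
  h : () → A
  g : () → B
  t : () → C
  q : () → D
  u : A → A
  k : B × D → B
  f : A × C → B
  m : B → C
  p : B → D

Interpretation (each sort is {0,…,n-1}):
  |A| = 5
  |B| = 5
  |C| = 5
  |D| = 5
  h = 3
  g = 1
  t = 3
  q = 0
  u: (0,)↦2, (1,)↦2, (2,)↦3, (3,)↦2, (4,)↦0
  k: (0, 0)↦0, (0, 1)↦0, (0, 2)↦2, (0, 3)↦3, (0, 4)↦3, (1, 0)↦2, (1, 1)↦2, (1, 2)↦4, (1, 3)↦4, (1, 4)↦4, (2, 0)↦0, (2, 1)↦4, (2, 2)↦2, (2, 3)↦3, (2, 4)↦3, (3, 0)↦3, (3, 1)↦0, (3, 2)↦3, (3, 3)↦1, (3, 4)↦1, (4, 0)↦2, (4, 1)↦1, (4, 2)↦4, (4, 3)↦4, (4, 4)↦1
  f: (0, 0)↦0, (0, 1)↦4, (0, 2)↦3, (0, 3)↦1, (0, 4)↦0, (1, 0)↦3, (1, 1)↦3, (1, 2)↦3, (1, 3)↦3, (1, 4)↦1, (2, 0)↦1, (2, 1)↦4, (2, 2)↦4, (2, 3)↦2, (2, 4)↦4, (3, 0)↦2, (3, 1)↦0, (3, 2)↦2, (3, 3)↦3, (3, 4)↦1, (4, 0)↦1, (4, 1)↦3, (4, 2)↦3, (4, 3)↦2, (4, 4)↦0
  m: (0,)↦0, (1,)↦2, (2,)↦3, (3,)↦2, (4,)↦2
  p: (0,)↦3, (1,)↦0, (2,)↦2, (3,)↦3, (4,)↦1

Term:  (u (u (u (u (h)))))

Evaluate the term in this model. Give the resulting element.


  h = 3
  (u (h)) = u(3,) = 2
  (u (u (h))) = u(2,) = 3
  (u (u (u (h)))) = u(3,) = 2
  (u (u (u (u (h))))) = u(2,) = 3

value = 3


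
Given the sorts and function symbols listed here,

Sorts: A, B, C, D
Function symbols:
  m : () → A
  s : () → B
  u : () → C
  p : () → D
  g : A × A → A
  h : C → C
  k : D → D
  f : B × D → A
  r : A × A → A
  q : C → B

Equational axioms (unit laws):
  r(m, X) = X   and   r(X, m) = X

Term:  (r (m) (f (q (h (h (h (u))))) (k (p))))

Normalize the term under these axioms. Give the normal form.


1. (r (m) (f (q (h (h (h (u))))) (k (p))))  →  (f (q (h (h (h (u))))) (k (p)))

normal form = (f (q (h (h (h (u))))) (k (p)))


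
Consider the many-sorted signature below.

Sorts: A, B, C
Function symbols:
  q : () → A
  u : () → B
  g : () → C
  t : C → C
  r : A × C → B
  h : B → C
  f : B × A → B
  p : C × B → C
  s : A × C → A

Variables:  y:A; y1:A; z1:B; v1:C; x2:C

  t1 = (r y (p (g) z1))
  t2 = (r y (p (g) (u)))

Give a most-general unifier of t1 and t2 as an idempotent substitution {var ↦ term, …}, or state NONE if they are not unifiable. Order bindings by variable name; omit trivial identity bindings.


{z1 ↦ (u)}


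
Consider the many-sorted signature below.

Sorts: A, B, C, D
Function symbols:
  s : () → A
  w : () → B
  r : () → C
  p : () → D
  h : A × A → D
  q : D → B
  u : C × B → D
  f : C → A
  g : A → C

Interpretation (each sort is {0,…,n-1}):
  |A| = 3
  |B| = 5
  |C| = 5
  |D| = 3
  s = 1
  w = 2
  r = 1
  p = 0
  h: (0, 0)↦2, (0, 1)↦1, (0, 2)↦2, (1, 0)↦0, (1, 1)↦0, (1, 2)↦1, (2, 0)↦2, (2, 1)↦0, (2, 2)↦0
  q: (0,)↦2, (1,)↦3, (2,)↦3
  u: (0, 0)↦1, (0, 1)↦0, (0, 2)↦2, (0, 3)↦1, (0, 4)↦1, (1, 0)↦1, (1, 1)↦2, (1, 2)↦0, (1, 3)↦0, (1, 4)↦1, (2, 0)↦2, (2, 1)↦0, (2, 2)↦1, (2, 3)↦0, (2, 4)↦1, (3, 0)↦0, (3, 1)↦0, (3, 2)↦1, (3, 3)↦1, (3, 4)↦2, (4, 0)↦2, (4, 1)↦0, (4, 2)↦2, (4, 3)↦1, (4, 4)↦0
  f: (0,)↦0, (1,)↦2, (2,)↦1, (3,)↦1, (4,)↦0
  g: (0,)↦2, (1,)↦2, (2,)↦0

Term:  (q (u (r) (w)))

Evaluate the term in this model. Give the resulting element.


  r = 1
  w = 2
  (u (r) (w)) = u(1, 2) = 0
  (q (u (r) (w))) = q(0,) = 2

value = 2


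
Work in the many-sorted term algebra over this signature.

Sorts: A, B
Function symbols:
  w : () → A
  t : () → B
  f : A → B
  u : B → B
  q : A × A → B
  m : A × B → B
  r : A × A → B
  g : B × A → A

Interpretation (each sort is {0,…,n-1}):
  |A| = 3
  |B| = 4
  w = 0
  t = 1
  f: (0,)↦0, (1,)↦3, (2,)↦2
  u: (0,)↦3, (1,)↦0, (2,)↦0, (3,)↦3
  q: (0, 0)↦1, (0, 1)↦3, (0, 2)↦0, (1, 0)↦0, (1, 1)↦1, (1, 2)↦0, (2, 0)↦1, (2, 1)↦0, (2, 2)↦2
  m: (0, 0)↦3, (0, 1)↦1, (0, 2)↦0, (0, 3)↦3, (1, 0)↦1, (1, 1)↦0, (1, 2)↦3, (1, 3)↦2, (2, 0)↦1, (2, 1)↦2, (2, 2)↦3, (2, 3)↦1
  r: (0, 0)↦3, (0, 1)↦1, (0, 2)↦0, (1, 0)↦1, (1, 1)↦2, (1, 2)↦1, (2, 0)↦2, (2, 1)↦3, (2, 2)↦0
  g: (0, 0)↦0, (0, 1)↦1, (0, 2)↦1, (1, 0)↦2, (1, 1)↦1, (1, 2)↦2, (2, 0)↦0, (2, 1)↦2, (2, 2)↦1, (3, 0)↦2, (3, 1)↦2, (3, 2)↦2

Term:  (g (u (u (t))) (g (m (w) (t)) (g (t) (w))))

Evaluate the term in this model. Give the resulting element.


  t = 1
  (u (t)) = u(1,) = 0
  (u (u (t))) = u(0,) = 3
  w = 0
  t = 1
  (m (w) (t)) = m(0, 1) = 1
  t = 1
  w = 0
  (g (t) (w)) = g(1, 0) = 2
  (g (m (w) (t)) (g (t) (w))) = g(1, 2) = 2
  (g (u (u (t))) (g (m (w) (t)) (g (t) (w)))) = g(3, 2) = 2

value = 2


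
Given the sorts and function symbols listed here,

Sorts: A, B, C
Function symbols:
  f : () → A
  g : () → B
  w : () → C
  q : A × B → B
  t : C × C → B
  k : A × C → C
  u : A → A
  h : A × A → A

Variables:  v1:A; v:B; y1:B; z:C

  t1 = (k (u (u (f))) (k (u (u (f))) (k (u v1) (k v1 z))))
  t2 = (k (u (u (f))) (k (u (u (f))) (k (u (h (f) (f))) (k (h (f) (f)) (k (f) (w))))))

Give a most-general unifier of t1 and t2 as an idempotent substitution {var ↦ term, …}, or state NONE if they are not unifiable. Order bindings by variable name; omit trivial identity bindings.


{v1 ↦ (h (f) (f)), z ↦ (k (f) (w))}


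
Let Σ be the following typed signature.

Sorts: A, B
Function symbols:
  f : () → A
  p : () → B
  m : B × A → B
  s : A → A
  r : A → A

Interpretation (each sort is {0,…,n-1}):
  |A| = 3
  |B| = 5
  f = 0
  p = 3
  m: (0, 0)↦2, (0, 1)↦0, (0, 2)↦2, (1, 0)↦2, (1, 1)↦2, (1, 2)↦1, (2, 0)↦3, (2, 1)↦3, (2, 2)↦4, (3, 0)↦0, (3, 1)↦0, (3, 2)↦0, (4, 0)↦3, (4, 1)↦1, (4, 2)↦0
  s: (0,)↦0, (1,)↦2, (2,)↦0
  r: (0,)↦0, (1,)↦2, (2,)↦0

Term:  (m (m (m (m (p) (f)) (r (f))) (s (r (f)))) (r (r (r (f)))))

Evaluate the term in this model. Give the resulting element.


value = 0

  p = 3
  f = 0
  (m (p) (f)) = m(3, 0) = 0
  f = 0
  (r (f)) = r(0,) = 0
  (m (m (p) (f)) (r (f))) = m(0, 0) = 2
  f = 0
  (r (f)) = r(0,) = 0
  (s (r (f))) = s(0,) = 0
  (m (m (m (p) (f)) (r (f))) (s (r (f)))) = m(2, 0) = 3
  f = 0
  (r (f)) = r(0,) = 0
  (r (r (f))) = r(0,) = 0
  (r (r (r (f)))) = r(0,) = 0
  (m (m (m (m (p) (f)) (r (f))) (s (r (f)))) (r (r (r (f))))) = m(3, 0) = 0


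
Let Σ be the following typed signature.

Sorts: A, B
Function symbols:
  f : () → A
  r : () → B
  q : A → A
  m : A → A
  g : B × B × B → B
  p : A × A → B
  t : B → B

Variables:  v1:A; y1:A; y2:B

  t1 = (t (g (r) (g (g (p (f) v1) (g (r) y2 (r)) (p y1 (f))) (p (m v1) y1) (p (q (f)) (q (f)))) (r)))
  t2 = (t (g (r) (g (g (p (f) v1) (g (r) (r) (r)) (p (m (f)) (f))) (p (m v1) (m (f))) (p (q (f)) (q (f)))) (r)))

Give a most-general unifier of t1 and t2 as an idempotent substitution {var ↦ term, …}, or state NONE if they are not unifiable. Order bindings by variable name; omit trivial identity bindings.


{y1 ↦ (m (f)), y2 ↦ (r)}


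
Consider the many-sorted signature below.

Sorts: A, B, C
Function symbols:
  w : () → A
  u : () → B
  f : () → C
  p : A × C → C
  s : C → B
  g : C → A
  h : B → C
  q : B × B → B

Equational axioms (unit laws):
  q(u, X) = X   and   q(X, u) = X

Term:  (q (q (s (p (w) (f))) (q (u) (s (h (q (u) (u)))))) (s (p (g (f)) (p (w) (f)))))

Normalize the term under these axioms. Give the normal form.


normal form = (q (q (s (p (w) (f))) (s (h (u)))) (s (p (g (f)) (p (w) (f)))))

1. (q (q (s (p (w) (f))) (q (u) (s (h (q (u) (u)))))) (s (p (g (f)) (p (w) (f)))))  →  (q (q (s (p (w) (f))) (s (h (q (u) (u))))) (s (p (g (f)) (p (w) (f)))))
2. (q (q (s (p (w) (f))) (s (h (q (u) (u))))) (s (p (g (f)) (p (w) (f)))))  →  (q (q (s (p (w) (f))) (s (h (u)))) (s (p (g (f)) (p (w) (f)))))


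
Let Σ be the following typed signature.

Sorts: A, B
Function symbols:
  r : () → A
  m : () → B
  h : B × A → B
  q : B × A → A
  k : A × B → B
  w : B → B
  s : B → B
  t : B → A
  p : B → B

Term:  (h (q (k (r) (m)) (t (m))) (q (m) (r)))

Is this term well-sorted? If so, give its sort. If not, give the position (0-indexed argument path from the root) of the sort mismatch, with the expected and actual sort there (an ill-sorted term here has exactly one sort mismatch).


ill-sorted at position [0]: expected B, got A

      (r) : A
      (m) : B
    (k (r) (m)) : B
      (m) : B
    (t (m)) : A
  (q (k (r) (m)) (t (m))) : A
    (m) : B
    (r) : A
  (q (m) (r)) : A
(h (q (k (r) (m)) (t (m))) (q (m) (r))) : ✗ arg 0 at [0] has sort A, expected B


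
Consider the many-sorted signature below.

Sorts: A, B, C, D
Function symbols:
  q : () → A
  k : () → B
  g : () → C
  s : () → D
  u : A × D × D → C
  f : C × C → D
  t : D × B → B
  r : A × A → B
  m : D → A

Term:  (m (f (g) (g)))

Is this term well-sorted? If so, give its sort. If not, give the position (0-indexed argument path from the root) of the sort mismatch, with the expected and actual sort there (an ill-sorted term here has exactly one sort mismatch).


    (g) : C
    (g) : C
  (f (g) (g)) : D
(m (f (g) (g))) : A

well-sorted; sort = A


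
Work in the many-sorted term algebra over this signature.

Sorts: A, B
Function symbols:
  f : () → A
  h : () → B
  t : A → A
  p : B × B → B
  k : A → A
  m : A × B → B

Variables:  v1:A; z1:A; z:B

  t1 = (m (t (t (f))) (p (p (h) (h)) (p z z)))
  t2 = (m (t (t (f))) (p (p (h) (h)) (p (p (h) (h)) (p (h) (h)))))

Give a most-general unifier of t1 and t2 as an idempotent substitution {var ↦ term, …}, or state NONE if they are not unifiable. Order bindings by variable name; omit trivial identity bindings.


{z ↦ (p (h) (h))}


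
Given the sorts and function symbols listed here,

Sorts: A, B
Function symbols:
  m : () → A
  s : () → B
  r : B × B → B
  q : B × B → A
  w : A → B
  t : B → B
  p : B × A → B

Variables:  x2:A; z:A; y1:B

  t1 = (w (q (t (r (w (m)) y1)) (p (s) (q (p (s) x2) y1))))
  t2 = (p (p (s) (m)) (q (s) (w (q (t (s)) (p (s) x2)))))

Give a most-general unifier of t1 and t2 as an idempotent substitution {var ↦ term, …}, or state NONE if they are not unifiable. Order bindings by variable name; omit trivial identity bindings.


NONE (not unifiable)

head clash or occurs-check failure — not unifiable


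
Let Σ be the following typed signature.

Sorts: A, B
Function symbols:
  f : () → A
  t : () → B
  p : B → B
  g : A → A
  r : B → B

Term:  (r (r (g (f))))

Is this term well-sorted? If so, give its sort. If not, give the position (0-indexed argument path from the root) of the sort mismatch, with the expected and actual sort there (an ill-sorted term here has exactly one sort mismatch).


ill-sorted at position [0, 0]: expected B, got A

      (f) : A
    (g (f)) : A
  (r (g (f))) : ✗ arg 0 at [0, 0] has sort A, expected B


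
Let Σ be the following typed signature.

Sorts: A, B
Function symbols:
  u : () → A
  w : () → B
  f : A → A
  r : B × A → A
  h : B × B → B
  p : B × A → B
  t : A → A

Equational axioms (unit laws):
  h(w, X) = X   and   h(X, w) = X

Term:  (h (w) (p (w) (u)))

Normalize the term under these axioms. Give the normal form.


1. (h (w) (p (w) (u)))  →  (p (w) (u))

normal form = (p (w) (u))


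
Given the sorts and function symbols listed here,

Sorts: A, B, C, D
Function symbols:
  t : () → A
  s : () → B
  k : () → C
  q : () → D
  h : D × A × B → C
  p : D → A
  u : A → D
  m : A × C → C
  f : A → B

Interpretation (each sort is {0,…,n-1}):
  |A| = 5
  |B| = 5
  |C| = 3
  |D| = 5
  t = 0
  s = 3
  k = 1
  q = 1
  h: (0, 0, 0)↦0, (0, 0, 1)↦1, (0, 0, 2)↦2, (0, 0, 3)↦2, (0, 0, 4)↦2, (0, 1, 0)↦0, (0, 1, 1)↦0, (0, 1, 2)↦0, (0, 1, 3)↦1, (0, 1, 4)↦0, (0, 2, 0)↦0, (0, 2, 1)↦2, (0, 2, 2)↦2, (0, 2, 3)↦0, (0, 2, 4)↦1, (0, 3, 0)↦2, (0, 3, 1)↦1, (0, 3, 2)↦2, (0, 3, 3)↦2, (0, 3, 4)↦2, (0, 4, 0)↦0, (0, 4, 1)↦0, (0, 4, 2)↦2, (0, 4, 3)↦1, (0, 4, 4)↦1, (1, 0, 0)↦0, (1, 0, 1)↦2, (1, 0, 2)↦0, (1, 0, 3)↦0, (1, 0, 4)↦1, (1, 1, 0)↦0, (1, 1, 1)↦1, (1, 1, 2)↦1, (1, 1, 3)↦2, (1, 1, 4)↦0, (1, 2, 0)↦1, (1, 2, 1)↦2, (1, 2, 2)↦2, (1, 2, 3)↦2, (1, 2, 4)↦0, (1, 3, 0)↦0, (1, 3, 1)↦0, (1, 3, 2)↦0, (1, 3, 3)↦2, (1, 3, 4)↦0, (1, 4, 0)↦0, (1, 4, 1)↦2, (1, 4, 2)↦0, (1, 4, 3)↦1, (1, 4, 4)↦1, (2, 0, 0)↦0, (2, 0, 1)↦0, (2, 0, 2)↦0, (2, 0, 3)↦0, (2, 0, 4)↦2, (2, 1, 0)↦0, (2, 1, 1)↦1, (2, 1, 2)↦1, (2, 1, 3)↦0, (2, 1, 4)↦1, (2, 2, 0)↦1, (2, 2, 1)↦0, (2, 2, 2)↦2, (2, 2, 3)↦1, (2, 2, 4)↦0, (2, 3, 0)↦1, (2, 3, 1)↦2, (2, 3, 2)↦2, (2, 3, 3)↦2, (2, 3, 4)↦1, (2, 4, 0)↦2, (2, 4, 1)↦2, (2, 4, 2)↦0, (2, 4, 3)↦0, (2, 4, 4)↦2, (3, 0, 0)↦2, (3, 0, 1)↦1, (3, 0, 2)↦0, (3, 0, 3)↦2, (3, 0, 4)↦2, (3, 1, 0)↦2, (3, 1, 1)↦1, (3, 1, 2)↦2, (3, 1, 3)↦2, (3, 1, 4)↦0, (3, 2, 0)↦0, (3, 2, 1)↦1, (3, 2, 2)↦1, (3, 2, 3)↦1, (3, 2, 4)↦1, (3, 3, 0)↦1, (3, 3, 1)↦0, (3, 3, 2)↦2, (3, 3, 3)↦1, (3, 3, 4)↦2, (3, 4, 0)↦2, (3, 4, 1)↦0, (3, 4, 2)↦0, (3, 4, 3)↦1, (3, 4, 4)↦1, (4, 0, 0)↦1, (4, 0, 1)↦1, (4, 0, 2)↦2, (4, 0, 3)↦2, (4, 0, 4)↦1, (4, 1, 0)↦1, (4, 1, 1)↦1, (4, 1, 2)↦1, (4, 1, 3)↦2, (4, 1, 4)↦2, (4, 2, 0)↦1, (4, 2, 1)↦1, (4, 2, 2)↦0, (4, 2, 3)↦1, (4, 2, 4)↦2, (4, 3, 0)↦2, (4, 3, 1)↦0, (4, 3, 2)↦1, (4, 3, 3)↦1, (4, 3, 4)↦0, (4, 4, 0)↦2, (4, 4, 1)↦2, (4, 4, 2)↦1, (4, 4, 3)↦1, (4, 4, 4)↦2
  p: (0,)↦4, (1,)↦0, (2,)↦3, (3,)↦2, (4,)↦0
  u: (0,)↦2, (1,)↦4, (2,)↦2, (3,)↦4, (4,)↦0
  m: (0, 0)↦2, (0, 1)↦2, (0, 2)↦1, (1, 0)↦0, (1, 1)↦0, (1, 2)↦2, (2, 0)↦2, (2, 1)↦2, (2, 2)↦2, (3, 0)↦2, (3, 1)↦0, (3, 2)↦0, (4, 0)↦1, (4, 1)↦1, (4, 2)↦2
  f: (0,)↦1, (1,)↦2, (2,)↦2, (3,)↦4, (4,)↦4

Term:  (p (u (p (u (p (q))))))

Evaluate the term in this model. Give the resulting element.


value = 0

  q = 1
  (p (q)) = p(1,) = 0
  (u (p (q))) = u(0,) = 2
  (p (u (p (q)))) = p(2,) = 3
  (u (p (u (p (q))))) = u(3,) = 4
  (p (u (p (u (p (q)))))) = p(4,) = 0


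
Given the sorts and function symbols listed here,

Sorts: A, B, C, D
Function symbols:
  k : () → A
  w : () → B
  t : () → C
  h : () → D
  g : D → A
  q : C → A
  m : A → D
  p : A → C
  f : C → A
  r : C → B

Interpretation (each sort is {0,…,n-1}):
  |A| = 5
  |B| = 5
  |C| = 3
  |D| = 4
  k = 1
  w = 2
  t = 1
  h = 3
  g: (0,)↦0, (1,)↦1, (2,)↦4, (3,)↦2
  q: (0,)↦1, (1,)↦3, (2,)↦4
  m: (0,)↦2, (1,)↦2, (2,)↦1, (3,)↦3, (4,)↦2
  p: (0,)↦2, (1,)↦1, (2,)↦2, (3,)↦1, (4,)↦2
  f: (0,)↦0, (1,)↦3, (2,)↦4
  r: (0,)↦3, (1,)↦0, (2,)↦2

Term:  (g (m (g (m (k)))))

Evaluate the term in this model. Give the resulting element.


  k = 1
  (m (k)) = m(1,) = 2
  (g (m (k))) = g(2,) = 4
  (m (g (m (k)))) = m(4,) = 2
  (g (m (g (m (k))))) = g(2,) = 4

value = 4


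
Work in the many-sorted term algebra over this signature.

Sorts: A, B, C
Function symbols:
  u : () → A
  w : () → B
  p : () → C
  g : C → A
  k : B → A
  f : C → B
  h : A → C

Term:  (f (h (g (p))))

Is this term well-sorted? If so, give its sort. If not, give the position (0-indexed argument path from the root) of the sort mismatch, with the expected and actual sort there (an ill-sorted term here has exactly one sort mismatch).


      (p) : C
    (g (p)) : A
  (h (g (p))) : C
(f (h (g (p)))) : B

well-sorted; sort = B


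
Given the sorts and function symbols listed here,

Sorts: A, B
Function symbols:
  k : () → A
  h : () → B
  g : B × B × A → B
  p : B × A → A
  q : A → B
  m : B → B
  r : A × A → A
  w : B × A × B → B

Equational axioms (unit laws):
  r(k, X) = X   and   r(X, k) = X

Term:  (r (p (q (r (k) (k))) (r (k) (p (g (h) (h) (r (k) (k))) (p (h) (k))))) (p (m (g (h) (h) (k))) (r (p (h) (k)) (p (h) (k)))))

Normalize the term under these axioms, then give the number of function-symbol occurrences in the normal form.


size = 25

1. (r (p (q (r (k) (k))) (r (k) (p (g (h) (h) (r (k) (k))) (p (h) (k))))) (p (m (g (h) (h) (k))) (r (p (h) (k)) (p (h) (k)))))  →  (r (p (q (k)) (r (k) (p (g (h) (h) (r (k) (k))) (p (h) (k))))) (p (m (g (h) (h) (k))) (r (p (h) (k)) (p (h) (k)))))
2. (r (p (q (k)) (r (k) (p (g (h) (h) (r (k) (k))) (p (h) (k))))) (p (m (g (h) (h) (k))) (r (p (h) (k)) (p (h) (k)))))  →  (r (p (q (k)) (p (g (h) (h) (r (k) (k))) (p (h) (k)))) (p (m (g (h) (h) (k))) (r (p (h) (k)) (p (h) (k)))))
3. (r (p (q (k)) (p (g (h) (h) (r (k) (k))) (p (h) (k)))) (p (m (g (h) (h) (k))) (r (p (h) (k)) (p (h) (k)))))  →  (r (p (q (k)) (p (g (h) (h) (k)) (p (h) (k)))) (p (m (g (h) (h) (k))) (r (p (h) (k)) (p (h) (k)))))
normal form: (r (p (q (k)) (p (g (h) (h) (k)) (p (h) (k)))) (p (m (g (h) (h) (k))) (r (p (h) (k)) (p (h) (k)))))


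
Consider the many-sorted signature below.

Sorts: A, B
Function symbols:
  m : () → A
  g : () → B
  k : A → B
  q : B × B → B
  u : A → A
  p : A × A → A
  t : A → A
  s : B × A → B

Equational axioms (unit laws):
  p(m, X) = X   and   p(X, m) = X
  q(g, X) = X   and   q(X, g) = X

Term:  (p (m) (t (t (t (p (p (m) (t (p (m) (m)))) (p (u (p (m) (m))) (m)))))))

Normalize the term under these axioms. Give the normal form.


normal form = (t (t (t (p (t (m)) (u (m))))))

1. (p (m) (t (t (t (p (p (m) (t (p (m) (m)))) (p (u (p (m) (m))) (m)))))))  →  (t (t (t (p (p (m) (t (p (m) (m)))) (p (u (p (m) (m))) (m))))))
2. (t (t (t (p (p (m) (t (p (m) (m)))) (p (u (p (m) (m))) (m))))))  →  (t (t (t (p (t (p (m) (m))) (p (u (p (m) (m))) (m))))))
3. (t (t (t (p (t (p (m) (m))) (p (u (p (m) (m))) (m))))))  →  (t (t (t (p (t (m)) (p (u (p (m) (m))) (m))))))
4. (t (t (t (p (t (m)) (p (u (p (m) (m))) (m))))))  →  (t (t (t (p (t (m)) (u (p (m) (m)))))))
5. (t (t (t (p (t (m)) (u (p (m) (m)))))))  →  (t (t (t (p (t (m)) (u (m))))))


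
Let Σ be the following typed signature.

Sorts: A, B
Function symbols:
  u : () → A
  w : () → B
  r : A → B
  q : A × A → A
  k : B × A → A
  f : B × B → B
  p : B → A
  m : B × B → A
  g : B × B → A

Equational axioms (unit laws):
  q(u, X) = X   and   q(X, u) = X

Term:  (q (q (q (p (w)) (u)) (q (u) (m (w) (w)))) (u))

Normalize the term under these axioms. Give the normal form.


normal form = (q (p (w)) (m (w) (w)))

1. (q (q (q (p (w)) (u)) (q (u) (m (w) (w)))) (u))  →  (q (q (p (w)) (u)) (q (u) (m (w) (w))))
2. (q (q (p (w)) (u)) (q (u) (m (w) (w))))  →  (q (p (w)) (q (u) (m (w) (w))))
3. (q (p (w)) (q (u) (m (w) (w))))  →  (q (p (w)) (m (w) (w)))


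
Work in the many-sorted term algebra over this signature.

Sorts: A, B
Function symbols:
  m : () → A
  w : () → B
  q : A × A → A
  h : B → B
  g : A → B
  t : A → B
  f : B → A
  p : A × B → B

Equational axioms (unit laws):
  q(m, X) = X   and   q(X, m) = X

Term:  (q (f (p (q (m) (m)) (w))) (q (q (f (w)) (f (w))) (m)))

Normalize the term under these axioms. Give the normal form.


1. (q (f (p (q (m) (m)) (w))) (q (q (f (w)) (f (w))) (m)))  →  (q (f (p (m) (w))) (q (q (f (w)) (f (w))) (m)))
2. (q (f (p (m) (w))) (q (q (f (w)) (f (w))) (m)))  →  (q (f (p (m) (w))) (q (f (w)) (f (w))))

normal form = (q (f (p (m) (w))) (q (f (w)) (f (w))))


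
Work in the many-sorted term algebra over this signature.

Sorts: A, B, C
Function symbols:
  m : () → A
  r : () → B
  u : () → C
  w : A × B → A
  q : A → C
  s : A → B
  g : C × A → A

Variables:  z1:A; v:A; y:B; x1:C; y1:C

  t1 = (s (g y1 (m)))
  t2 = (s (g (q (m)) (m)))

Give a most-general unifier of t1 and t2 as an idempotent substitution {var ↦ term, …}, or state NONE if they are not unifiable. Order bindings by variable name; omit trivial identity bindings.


{y1 ↦ (q (m))}


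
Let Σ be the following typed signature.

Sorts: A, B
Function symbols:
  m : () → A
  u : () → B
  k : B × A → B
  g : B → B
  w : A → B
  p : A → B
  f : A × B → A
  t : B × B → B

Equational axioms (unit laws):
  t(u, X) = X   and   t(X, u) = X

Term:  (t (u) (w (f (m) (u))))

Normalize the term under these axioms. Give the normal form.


normal form = (w (f (m) (u)))

1. (t (u) (w (f (m) (u))))  →  (w (f (m) (u)))


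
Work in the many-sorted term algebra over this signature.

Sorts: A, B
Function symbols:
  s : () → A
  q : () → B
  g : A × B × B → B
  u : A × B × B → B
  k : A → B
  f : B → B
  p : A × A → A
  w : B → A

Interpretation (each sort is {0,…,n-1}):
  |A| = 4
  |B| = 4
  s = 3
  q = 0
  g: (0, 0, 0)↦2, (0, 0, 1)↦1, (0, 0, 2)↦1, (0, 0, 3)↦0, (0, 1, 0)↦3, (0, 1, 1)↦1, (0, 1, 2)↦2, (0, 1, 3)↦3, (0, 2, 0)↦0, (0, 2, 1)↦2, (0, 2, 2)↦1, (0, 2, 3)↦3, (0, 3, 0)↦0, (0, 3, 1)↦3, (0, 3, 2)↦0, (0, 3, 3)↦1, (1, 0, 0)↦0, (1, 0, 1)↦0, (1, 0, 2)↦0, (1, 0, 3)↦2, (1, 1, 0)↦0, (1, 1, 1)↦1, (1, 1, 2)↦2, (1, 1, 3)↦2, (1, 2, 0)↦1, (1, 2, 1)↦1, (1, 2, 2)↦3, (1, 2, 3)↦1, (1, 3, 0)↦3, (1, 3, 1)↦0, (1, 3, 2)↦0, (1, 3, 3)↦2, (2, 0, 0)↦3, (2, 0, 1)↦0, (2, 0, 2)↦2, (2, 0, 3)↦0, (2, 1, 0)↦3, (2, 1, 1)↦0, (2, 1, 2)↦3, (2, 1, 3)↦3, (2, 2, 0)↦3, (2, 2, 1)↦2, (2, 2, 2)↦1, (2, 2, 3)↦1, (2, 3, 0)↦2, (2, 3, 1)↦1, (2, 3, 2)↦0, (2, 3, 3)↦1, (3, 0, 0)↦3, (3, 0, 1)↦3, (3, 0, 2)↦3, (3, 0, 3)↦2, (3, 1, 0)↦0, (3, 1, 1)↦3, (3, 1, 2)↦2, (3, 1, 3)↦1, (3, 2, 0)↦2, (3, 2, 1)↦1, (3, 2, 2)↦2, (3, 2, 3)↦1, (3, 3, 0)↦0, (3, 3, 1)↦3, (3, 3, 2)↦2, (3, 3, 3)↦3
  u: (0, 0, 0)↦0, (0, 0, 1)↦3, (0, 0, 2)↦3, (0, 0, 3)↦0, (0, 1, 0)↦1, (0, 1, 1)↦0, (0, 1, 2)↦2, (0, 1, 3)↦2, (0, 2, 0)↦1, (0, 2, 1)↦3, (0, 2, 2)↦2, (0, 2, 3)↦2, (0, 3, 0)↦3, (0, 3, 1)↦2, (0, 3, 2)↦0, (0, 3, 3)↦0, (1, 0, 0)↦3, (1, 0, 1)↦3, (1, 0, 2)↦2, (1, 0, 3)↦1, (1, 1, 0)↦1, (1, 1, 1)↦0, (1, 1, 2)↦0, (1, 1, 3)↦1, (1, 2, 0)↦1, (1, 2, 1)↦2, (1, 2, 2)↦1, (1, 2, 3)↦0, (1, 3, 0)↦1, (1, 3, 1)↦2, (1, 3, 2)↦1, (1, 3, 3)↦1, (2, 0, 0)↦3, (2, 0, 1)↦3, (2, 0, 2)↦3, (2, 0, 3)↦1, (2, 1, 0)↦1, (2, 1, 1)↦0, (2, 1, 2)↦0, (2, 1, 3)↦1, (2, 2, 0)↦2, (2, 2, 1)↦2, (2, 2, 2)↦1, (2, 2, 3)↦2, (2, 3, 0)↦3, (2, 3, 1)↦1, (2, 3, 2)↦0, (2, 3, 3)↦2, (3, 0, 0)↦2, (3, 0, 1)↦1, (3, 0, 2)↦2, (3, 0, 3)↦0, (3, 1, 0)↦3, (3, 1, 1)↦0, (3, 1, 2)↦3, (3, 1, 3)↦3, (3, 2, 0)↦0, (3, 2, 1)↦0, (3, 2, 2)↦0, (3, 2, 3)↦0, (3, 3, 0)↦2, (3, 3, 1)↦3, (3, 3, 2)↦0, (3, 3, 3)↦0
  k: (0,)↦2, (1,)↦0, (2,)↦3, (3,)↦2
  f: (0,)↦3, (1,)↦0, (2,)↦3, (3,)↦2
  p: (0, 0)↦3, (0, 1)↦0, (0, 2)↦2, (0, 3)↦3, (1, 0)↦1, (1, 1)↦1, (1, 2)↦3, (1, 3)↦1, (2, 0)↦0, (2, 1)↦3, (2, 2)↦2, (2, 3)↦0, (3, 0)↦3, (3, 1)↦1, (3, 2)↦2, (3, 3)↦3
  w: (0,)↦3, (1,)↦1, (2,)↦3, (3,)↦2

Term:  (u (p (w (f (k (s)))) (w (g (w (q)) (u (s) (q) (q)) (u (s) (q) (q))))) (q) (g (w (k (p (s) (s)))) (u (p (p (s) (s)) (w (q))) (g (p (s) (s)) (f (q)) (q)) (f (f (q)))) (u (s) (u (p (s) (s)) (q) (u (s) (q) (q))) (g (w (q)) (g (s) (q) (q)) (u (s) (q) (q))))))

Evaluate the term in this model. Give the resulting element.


value = 3

  s = 3
  (k (s)) = k(3,) = 2
  (f (k (s))) = f(2,) = 3
  (w (f (k (s)))) = w(3,) = 2
  q = 0
  (w (q)) = w(0,) = 3
  s = 3
  q = 0
  q = 0
  (u (s) (q) (q)) = u(3, 0, 0) = 2
  s = 3
  q = 0
  q = 0
  (u (s) (q) (q)) = u(3, 0, 0) = 2
  (g (w (q)) (u (s) (q) (q)) (u (s) (q) (q))) = g(3, 2, 2) = 2
  (w (g (w (q)) (u (s) (q) (q)) (u (s) (q) (q)))) = w(2,) = 3
  (p (w (f (k (s)))) (w (g (w (q)) (u (s) (q) (q)) (u (s) (q) (q))))) = p(2, 3) = 0
  q = 0
  s = 3
  s = 3
  (p (s) (s)) = p(3, 3) = 3
  (k (p (s) (s))) = k(3,) = 2
  (w (k (p (s) (s)))) = w(2,) = 3
  s = 3
  s = 3
  (p (s) (s)) = p(3, 3) = 3
  q = 0
  (w (q)) = w(0,) = 3
  (p (p (s) (s)) (w (q))) = p(3, 3) = 3
  s = 3
  s = 3
  (p (s) (s)) = p(3, 3) = 3
  q = 0
  (f (q)) = f(0,) = 3
  q = 0
  (g (p (s) (s)) (f (q)) (q)) = g(3, 3, 0) = 0
  q = 0
  (f (q)) = f(0,) = 3
  (f (f (q))) = f(3,) = 2
  (u (p (p (s) (s)) (w (q))) (g (p (s) (s)) (f (q)) (q)) (f (f (q)))) = u(3, 0, 2) = 2
  s = 3
  s = 3
  s = 3
  (p (s) (s)) = p(3, 3) = 3
  q = 0
  s = 3
  q = 0
  q = 0
  (u (s) (q) (q)) = u(3, 0, 0) = 2
  (u (p (s) (s)) (q) (u (s) (q) (q))) = u(3, 0, 2) = 2
  q = 0
  (w (q)) = w(0,) = 3
  s = 3
  q = 0
  q = 0
  (g (s) (q) (q)) = g(3, 0, 0) = 3
  s = 3
  q = 0
  q = 0
  (u (s) (q) (q)) = u(3, 0, 0) = 2
  (g (w (q)) (g (s) (q) (q)) (u (s) (q) (q))) = g(3, 3, 2) = 2
  (u (s) (u (p (s) (s)) (q) (u (s) (q) (q))) (g (w (q)) (g (s) (q) (q)) (u (s) (q) (q)))) = u(3, 2, 2) = 0
  (g (w (k (p (s) (s)))) (u (p (p (s) (s)) (w (q))) (g (p (s) (s)) (f (q)) (q)) (f (f (q)))) (u (s) (u (p (s) (s)) (q) (u (s) (q) (q))) (g (w (q)) (g (s) (q) (q)) (u (s) (q) (q))))) = g(3, 2, 0) = 2
  (u (p (w (f (k (s)))) (w (g (w (q)) (u (s) (q) (q)) (u (s) (q) (q))))) (q) (g (w (k (p (s) (s)))) (u (p (p (s) (s)) (w (q))) (g (p (s) (s)) (f (q)) (q)) (f (f (q)))) (u (s) (u (p (s) (s)) (q) (u (s) (q) (q))) (g (w (q)) (g (s) (q) (q)) (u (s) (q) (q)))))) = u(0, 0, 2) = 3


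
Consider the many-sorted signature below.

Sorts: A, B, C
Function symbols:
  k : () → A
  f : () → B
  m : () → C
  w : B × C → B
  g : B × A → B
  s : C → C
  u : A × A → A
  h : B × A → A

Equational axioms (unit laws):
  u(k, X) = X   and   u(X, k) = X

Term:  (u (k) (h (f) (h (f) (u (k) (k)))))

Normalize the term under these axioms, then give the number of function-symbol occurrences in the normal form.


1. (u (k) (h (f) (h (f) (u (k) (k)))))  →  (h (f) (h (f) (u (k) (k))))
2. (h (f) (h (f) (u (k) (k))))  →  (h (f) (h (f) (k)))
normal form: (h (f) (h (f) (k)))

size = 5


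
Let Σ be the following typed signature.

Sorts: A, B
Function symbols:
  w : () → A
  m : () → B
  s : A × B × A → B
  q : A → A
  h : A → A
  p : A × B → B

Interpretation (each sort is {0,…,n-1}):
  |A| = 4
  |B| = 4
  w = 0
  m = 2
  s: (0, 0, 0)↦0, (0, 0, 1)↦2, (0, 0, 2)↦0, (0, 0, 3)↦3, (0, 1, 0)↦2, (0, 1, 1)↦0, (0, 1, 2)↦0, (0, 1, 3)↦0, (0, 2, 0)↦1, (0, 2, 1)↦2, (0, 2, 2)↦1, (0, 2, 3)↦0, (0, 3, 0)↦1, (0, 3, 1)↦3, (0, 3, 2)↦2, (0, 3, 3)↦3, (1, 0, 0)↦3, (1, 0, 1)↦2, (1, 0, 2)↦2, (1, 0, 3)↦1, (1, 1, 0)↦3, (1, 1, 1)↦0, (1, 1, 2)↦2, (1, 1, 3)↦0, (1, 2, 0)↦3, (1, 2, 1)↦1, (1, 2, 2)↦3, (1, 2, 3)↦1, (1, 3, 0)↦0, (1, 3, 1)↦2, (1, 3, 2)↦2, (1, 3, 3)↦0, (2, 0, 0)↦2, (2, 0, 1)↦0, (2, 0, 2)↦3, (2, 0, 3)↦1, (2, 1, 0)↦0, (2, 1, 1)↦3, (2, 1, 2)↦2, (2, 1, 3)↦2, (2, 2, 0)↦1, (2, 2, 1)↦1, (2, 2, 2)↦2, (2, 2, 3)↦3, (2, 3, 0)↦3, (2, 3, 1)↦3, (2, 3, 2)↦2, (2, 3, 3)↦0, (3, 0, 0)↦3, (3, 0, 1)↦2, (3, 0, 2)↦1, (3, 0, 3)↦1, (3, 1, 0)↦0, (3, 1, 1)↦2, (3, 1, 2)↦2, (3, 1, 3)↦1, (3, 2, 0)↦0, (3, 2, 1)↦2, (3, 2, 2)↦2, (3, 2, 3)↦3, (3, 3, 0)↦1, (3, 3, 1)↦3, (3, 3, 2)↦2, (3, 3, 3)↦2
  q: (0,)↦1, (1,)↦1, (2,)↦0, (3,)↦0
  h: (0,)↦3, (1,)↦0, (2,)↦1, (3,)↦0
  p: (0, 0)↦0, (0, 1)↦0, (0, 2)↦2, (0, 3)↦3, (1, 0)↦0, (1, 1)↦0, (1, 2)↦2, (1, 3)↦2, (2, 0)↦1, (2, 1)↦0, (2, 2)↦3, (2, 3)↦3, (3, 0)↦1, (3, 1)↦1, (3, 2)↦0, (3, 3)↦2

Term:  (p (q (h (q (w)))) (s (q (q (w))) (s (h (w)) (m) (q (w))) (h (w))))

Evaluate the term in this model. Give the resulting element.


  w = 0
  (q (w)) = q(0,) = 1
  (h (q (w))) = h(1,) = 0
  (q (h (q (w)))) = q(0,) = 1
  w = 0
  (q (w)) = q(0,) = 1
  (q (q (w))) = q(1,) = 1
  w = 0
  (h (w)) = h(0,) = 3
  m = 2
  w = 0
  (q (w)) = q(0,) = 1
  (s (h (w)) (m) (q (w))) = s(3, 2, 1) = 2
  w = 0
  (h (w)) = h(0,) = 3
  (s (q (q (w))) (s (h (w)) (m) (q (w))) (h (w))) = s(1, 2, 3) = 1
  (p (q (h (q (w)))) (s (q (q (w))) (s (h (w)) (m) (q (w))) (h (w)))) = p(1, 1) = 0

value = 0


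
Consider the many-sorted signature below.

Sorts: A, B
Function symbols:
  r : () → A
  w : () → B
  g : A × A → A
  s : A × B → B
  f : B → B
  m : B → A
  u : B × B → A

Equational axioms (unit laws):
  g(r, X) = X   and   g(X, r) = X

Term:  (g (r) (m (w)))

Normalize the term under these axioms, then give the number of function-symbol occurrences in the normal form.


1. (g (r) (m (w)))  →  (m (w))
normal form: (m (w))

size = 2


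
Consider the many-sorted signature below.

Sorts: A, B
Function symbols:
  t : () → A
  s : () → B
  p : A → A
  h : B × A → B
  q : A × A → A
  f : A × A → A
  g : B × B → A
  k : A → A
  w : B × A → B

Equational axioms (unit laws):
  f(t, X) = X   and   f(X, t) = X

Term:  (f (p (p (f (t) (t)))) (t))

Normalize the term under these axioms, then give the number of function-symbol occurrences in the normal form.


1. (f (p (p (f (t) (t)))) (t))  →  (p (p (f (t) (t))))
2. (p (p (f (t) (t))))  →  (p (p (t)))
normal form: (p (p (t)))

size = 3


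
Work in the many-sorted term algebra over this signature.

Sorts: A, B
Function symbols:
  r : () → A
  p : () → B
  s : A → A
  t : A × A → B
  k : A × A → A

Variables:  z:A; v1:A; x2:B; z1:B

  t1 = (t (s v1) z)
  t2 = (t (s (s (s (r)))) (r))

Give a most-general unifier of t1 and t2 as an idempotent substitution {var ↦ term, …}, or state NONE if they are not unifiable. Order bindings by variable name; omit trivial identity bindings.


{v1 ↦ (s (s (r))), z ↦ (r)}


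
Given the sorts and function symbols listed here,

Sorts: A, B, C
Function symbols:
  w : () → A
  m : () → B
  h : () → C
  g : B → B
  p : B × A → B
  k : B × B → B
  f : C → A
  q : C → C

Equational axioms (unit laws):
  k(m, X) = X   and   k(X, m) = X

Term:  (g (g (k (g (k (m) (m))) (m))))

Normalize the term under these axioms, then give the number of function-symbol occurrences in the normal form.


1. (g (g (k (g (k (m) (m))) (m))))  →  (g (g (g (k (m) (m)))))
2. (g (g (g (k (m) (m)))))  →  (g (g (g (m))))
normal form: (g (g (g (m))))

size = 4


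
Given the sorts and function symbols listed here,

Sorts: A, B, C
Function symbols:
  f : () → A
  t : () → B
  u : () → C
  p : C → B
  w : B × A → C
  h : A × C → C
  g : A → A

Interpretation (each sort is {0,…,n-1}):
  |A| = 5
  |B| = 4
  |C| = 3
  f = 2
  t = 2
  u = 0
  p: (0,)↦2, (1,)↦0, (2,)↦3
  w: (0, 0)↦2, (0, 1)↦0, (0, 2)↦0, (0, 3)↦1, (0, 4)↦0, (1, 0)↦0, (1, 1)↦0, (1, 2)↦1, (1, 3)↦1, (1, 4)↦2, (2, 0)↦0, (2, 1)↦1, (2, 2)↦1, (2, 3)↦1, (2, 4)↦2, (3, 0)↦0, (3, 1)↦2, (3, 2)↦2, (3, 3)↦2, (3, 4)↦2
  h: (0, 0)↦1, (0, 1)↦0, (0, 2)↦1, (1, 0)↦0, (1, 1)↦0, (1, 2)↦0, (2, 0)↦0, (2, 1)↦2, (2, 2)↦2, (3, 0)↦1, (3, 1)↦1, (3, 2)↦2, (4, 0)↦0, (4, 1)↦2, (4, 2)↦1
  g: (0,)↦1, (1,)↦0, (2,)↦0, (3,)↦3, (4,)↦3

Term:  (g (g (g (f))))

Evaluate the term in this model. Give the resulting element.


  f = 2
  (g (f)) = g(2,) = 0
  (g (g (f))) = g(0,) = 1
  (g (g (g (f)))) = g(1,) = 0

value = 0


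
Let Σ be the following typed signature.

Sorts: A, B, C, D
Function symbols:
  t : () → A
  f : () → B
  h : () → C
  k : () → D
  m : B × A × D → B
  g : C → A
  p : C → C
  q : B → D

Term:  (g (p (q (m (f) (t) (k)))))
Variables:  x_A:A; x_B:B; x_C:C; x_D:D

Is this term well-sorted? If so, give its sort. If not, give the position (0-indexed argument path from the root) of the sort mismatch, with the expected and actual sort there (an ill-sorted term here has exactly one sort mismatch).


ill-sorted at position [0, 0]: expected C, got D

        (f) : B
        (t) : A
        (k) : D
      (m (f) (t) (k)) : B
    (q (m (f) (t) (k))) : D
  (p (q (m (f) (t) (k)))) : ✗ arg 0 at [0, 0] has sort D, expected C


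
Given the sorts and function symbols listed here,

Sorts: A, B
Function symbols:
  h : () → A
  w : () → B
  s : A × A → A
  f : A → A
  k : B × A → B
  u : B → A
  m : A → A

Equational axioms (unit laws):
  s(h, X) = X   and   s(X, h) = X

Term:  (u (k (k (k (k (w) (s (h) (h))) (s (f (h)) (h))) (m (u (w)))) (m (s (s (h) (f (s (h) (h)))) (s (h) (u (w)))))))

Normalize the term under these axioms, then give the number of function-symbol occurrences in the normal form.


size = 18

1. (u (k (k (k (k (w) (s (h) (h))) (s (f (h)) (h))) (m (u (w)))) (m (s (s (h) (f (s (h) (h)))) (s (h) (u (w)))))))  →  (u (k (k (k (k (w) (h)) (s (f (h)) (h))) (m (u (w)))) (m (s (s (h) (f (s (h) (h)))) (s (h) (u (w)))))))
2. (u (k (k (k (k (w) (h)) (s (f (h)) (h))) (m (u (w)))) (m (s (s (h) (f (s (h) (h)))) (s (h) (u (w)))))))  →  (u (k (k (k (k (w) (h)) (f (h))) (m (u (w)))) (m (s (s (h) (f (s (h) (h)))) (s (h) (u (w)))))))
3. (u (k (k (k (k (w) (h)) (f (h))) (m (u (w)))) (m (s (s (h) (f (s (h) (h)))) (s (h) (u (w)))))))  →  (u (k (k (k (k (w) (h)) (f (h))) (m (u (w)))) (m (s (f (s (h) (h))) (s (h) (u (w)))))))
4. (u (k (k (k (k (w) (h)) (f (h))) (m (u (w)))) (m (s (f (s (h) (h))) (s (h) (u (w)))))))  →  (u (k (k (k (k (w) (h)) (f (h))) (m (u (w)))) (m (s (f (h)) (s (h) (u (w)))))))
5. (u (k (k (k (k (w) (h)) (f (h))) (m (u (w)))) (m (s (f (h)) (s (h) (u (w)))))))  →  (u (k (k (k (k (w) (h)) (f (h))) (m (u (w)))) (m (s (f (h)) (u (w))))))
normal form: (u (k (k (k (k (w) (h)) (f (h))) (m (u (w)))) (m (s (f (h)) (u (w))))))
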